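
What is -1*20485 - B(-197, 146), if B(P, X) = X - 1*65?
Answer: -20566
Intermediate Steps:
B(P, X) = -65 + X (B(P, X) = X - 65 = -65 + X)
-1*20485 - B(-197, 146) = -1*20485 - (-65 + 146) = -20485 - 1*81 = -20485 - 81 = -20566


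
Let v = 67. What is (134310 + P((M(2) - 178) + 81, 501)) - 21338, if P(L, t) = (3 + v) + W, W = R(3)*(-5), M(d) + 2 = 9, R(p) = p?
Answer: 113027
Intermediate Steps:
M(d) = 7 (M(d) = -2 + 9 = 7)
W = -15 (W = 3*(-5) = -15)
P(L, t) = 55 (P(L, t) = (3 + 67) - 15 = 70 - 15 = 55)
(134310 + P((M(2) - 178) + 81, 501)) - 21338 = (134310 + 55) - 21338 = 134365 - 21338 = 113027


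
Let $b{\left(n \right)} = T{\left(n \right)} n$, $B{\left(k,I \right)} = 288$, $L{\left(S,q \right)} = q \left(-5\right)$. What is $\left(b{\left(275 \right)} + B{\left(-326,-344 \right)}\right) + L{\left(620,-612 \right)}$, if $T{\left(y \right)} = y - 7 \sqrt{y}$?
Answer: $78973 - 9625 \sqrt{11} \approx 47051.0$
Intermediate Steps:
$L{\left(S,q \right)} = - 5 q$
$b{\left(n \right)} = n \left(n - 7 \sqrt{n}\right)$ ($b{\left(n \right)} = \left(n - 7 \sqrt{n}\right) n = n \left(n - 7 \sqrt{n}\right)$)
$\left(b{\left(275 \right)} + B{\left(-326,-344 \right)}\right) + L{\left(620,-612 \right)} = \left(\left(275^{2} - 7 \cdot 275^{\frac{3}{2}}\right) + 288\right) - -3060 = \left(\left(75625 - 7 \cdot 1375 \sqrt{11}\right) + 288\right) + 3060 = \left(\left(75625 - 9625 \sqrt{11}\right) + 288\right) + 3060 = \left(75913 - 9625 \sqrt{11}\right) + 3060 = 78973 - 9625 \sqrt{11}$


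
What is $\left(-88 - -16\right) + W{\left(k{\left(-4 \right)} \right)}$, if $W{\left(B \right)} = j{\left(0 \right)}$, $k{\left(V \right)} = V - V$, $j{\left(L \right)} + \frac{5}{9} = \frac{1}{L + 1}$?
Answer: $- \frac{644}{9} \approx -71.556$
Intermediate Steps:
$j{\left(L \right)} = - \frac{5}{9} + \frac{1}{1 + L}$ ($j{\left(L \right)} = - \frac{5}{9} + \frac{1}{L + 1} = - \frac{5}{9} + \frac{1}{1 + L}$)
$k{\left(V \right)} = 0$
$W{\left(B \right)} = \frac{4}{9}$ ($W{\left(B \right)} = \frac{4 - 0}{9 \left(1 + 0\right)} = \frac{4 + 0}{9 \cdot 1} = \frac{1}{9} \cdot 1 \cdot 4 = \frac{4}{9}$)
$\left(-88 - -16\right) + W{\left(k{\left(-4 \right)} \right)} = \left(-88 - -16\right) + \frac{4}{9} = \left(-88 + 16\right) + \frac{4}{9} = -72 + \frac{4}{9} = - \frac{644}{9}$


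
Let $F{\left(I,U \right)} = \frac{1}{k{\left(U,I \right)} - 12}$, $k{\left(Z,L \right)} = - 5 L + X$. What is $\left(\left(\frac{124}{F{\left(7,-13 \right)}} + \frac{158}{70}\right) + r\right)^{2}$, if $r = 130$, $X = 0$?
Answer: $\frac{39740821201}{1225} \approx 3.2441 \cdot 10^{7}$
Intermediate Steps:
$k{\left(Z,L \right)} = - 5 L$ ($k{\left(Z,L \right)} = - 5 L + 0 = - 5 L$)
$F{\left(I,U \right)} = \frac{1}{-12 - 5 I}$ ($F{\left(I,U \right)} = \frac{1}{- 5 I - 12} = \frac{1}{-12 - 5 I}$)
$\left(\left(\frac{124}{F{\left(7,-13 \right)}} + \frac{158}{70}\right) + r\right)^{2} = \left(\left(\frac{124}{\frac{1}{-12 - 35}} + \frac{158}{70}\right) + 130\right)^{2} = \left(\left(\frac{124}{\frac{1}{-12 - 35}} + 158 \cdot \frac{1}{70}\right) + 130\right)^{2} = \left(\left(\frac{124}{\frac{1}{-47}} + \frac{79}{35}\right) + 130\right)^{2} = \left(\left(\frac{124}{- \frac{1}{47}} + \frac{79}{35}\right) + 130\right)^{2} = \left(\left(124 \left(-47\right) + \frac{79}{35}\right) + 130\right)^{2} = \left(\left(-5828 + \frac{79}{35}\right) + 130\right)^{2} = \left(- \frac{203901}{35} + 130\right)^{2} = \left(- \frac{199351}{35}\right)^{2} = \frac{39740821201}{1225}$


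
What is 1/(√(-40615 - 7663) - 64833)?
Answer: -64833/4203366167 - I*√48278/4203366167 ≈ -1.5424e-5 - 5.2273e-8*I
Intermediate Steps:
1/(√(-40615 - 7663) - 64833) = 1/(√(-48278) - 64833) = 1/(I*√48278 - 64833) = 1/(-64833 + I*√48278)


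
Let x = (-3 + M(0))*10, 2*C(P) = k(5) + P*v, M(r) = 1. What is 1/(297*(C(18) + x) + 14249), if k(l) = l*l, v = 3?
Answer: 2/40081 ≈ 4.9899e-5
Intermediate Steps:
k(l) = l²
C(P) = 25/2 + 3*P/2 (C(P) = (5² + P*3)/2 = (25 + 3*P)/2 = 25/2 + 3*P/2)
x = -20 (x = (-3 + 1)*10 = -2*10 = -20)
1/(297*(C(18) + x) + 14249) = 1/(297*((25/2 + (3/2)*18) - 20) + 14249) = 1/(297*((25/2 + 27) - 20) + 14249) = 1/(297*(79/2 - 20) + 14249) = 1/(297*(39/2) + 14249) = 1/(11583/2 + 14249) = 1/(40081/2) = 2/40081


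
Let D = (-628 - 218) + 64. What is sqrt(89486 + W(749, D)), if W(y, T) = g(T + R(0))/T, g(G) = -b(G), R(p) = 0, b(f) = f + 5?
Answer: 5*sqrt(2188889162)/782 ≈ 299.14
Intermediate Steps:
b(f) = 5 + f
g(G) = -5 - G (g(G) = -(5 + G) = -5 - G)
D = -782 (D = -846 + 64 = -782)
W(y, T) = (-5 - T)/T (W(y, T) = (-5 - (T + 0))/T = (-5 - T)/T)
sqrt(89486 + W(749, D)) = sqrt(89486 + (-5 - 1*(-782))/(-782)) = sqrt(89486 - (-5 + 782)/782) = sqrt(89486 - 1/782*777) = sqrt(89486 - 777/782) = sqrt(69977275/782) = 5*sqrt(2188889162)/782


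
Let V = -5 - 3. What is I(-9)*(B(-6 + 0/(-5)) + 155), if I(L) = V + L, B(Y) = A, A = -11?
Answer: -2448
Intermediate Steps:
B(Y) = -11
V = -8
I(L) = -8 + L
I(-9)*(B(-6 + 0/(-5)) + 155) = (-8 - 9)*(-11 + 155) = -17*144 = -2448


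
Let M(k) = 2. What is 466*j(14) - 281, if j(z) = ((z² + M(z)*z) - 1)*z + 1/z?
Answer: 10182230/7 ≈ 1.4546e+6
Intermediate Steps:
j(z) = 1/z + z*(-1 + z² + 2*z) (j(z) = ((z² + 2*z) - 1)*z + 1/z = (-1 + z² + 2*z)*z + 1/z = z*(-1 + z² + 2*z) + 1/z = 1/z + z*(-1 + z² + 2*z))
466*j(14) - 281 = 466*(1/14 + 14³ - 1*14 + 2*14²) - 281 = 466*(1/14 + 2744 - 14 + 2*196) - 281 = 466*(1/14 + 2744 - 14 + 392) - 281 = 466*(43709/14) - 281 = 10184197/7 - 281 = 10182230/7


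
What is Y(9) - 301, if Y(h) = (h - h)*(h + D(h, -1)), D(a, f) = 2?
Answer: -301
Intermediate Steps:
Y(h) = 0 (Y(h) = (h - h)*(h + 2) = 0*(2 + h) = 0)
Y(9) - 301 = 0 - 301 = -301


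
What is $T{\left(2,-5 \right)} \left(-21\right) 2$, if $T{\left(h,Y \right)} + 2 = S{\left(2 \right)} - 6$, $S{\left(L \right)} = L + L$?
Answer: $168$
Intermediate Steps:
$S{\left(L \right)} = 2 L$
$T{\left(h,Y \right)} = -4$ ($T{\left(h,Y \right)} = -2 + \left(2 \cdot 2 - 6\right) = -2 + \left(4 - 6\right) = -2 - 2 = -4$)
$T{\left(2,-5 \right)} \left(-21\right) 2 = \left(-4\right) \left(-21\right) 2 = 84 \cdot 2 = 168$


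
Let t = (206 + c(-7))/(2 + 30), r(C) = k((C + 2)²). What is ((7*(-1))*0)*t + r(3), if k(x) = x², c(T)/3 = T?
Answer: 625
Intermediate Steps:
c(T) = 3*T
r(C) = (2 + C)⁴ (r(C) = ((C + 2)²)² = ((2 + C)²)² = (2 + C)⁴)
t = 185/32 (t = (206 + 3*(-7))/(2 + 30) = (206 - 21)/32 = 185*(1/32) = 185/32 ≈ 5.7813)
((7*(-1))*0)*t + r(3) = ((7*(-1))*0)*(185/32) + (2 + 3)⁴ = -7*0*(185/32) + 5⁴ = 0*(185/32) + 625 = 0 + 625 = 625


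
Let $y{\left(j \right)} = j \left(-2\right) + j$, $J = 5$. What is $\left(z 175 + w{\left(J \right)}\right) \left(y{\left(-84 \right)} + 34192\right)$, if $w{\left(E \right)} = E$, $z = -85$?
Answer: $-509684120$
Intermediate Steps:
$y{\left(j \right)} = - j$ ($y{\left(j \right)} = - 2 j + j = - j$)
$\left(z 175 + w{\left(J \right)}\right) \left(y{\left(-84 \right)} + 34192\right) = \left(\left(-85\right) 175 + 5\right) \left(\left(-1\right) \left(-84\right) + 34192\right) = \left(-14875 + 5\right) \left(84 + 34192\right) = \left(-14870\right) 34276 = -509684120$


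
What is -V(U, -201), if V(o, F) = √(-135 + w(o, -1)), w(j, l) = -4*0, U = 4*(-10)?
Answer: -3*I*√15 ≈ -11.619*I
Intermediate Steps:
U = -40
w(j, l) = 0
V(o, F) = 3*I*√15 (V(o, F) = √(-135 + 0) = √(-135) = 3*I*√15)
-V(U, -201) = -3*I*√15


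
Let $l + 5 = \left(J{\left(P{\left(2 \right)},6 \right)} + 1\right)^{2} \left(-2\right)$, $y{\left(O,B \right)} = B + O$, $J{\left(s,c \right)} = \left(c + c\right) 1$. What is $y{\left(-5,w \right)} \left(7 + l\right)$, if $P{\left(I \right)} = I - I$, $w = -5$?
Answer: $3360$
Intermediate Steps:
$P{\left(I \right)} = 0$
$J{\left(s,c \right)} = 2 c$ ($J{\left(s,c \right)} = 2 c 1 = 2 c$)
$l = -343$ ($l = -5 + \left(2 \cdot 6 + 1\right)^{2} \left(-2\right) = -5 + \left(12 + 1\right)^{2} \left(-2\right) = -5 + 13^{2} \left(-2\right) = -5 + 169 \left(-2\right) = -5 - 338 = -343$)
$y{\left(-5,w \right)} \left(7 + l\right) = \left(-5 - 5\right) \left(7 - 343\right) = \left(-10\right) \left(-336\right) = 3360$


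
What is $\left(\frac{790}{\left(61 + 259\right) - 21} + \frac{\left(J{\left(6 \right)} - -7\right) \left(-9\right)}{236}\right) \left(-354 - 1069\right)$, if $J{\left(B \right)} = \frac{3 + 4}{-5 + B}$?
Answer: $- \frac{105847009}{35282} \approx -3000.0$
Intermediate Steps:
$J{\left(B \right)} = \frac{7}{-5 + B}$
$\left(\frac{790}{\left(61 + 259\right) - 21} + \frac{\left(J{\left(6 \right)} - -7\right) \left(-9\right)}{236}\right) \left(-354 - 1069\right) = \left(\frac{790}{\left(61 + 259\right) - 21} + \frac{\left(\frac{7}{-5 + 6} - -7\right) \left(-9\right)}{236}\right) \left(-354 - 1069\right) = \left(\frac{790}{320 - 21} + \left(\frac{7}{1} + 7\right) \left(-9\right) \frac{1}{236}\right) \left(-1423\right) = \left(\frac{790}{299} + \left(7 \cdot 1 + 7\right) \left(-9\right) \frac{1}{236}\right) \left(-1423\right) = \left(790 \cdot \frac{1}{299} + \left(7 + 7\right) \left(-9\right) \frac{1}{236}\right) \left(-1423\right) = \left(\frac{790}{299} + 14 \left(-9\right) \frac{1}{236}\right) \left(-1423\right) = \left(\frac{790}{299} - \frac{63}{118}\right) \left(-1423\right) = \frac{74383}{35282} \left(-1423\right) = - \frac{105847009}{35282}$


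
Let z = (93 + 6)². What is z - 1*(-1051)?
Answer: 10852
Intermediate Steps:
z = 9801 (z = 99² = 9801)
z - 1*(-1051) = 9801 - 1*(-1051) = 9801 + 1051 = 10852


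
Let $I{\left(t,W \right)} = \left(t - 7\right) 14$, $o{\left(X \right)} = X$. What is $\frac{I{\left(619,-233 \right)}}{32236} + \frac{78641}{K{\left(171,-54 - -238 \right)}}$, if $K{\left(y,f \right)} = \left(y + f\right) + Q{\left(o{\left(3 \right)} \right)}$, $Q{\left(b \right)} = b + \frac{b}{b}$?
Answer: $\frac{634536797}{2893181} \approx 219.32$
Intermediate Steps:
$I{\left(t,W \right)} = -98 + 14 t$ ($I{\left(t,W \right)} = \left(-7 + t\right) 14 = -98 + 14 t$)
$Q{\left(b \right)} = 1 + b$ ($Q{\left(b \right)} = b + 1 = 1 + b$)
$K{\left(y,f \right)} = 4 + f + y$ ($K{\left(y,f \right)} = \left(y + f\right) + \left(1 + 3\right) = \left(f + y\right) + 4 = 4 + f + y$)
$\frac{I{\left(619,-233 \right)}}{32236} + \frac{78641}{K{\left(171,-54 - -238 \right)}} = \frac{-98 + 14 \cdot 619}{32236} + \frac{78641}{4 - -184 + 171} = \left(-98 + 8666\right) \frac{1}{32236} + \frac{78641}{4 + \left(-54 + 238\right) + 171} = 8568 \cdot \frac{1}{32236} + \frac{78641}{4 + 184 + 171} = \frac{2142}{8059} + \frac{78641}{359} = \frac{634536797}{2893181}$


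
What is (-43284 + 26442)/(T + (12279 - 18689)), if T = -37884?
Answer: 8421/22147 ≈ 0.38023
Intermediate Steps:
(-43284 + 26442)/(T + (12279 - 18689)) = (-43284 + 26442)/(-37884 + (12279 - 18689)) = -16842/(-37884 - 6410) = -16842/(-44294) = -16842*(-1/44294) = 8421/22147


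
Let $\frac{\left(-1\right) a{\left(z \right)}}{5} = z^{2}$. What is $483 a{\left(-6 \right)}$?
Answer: $-86940$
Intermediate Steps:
$a{\left(z \right)} = - 5 z^{2}$
$483 a{\left(-6 \right)} = 483 \left(- 5 \left(-6\right)^{2}\right) = 483 \left(\left(-5\right) 36\right) = 483 \left(-180\right) = -86940$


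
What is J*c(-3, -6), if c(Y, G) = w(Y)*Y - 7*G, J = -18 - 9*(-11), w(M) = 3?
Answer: 2673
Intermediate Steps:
J = 81 (J = -18 + 99 = 81)
c(Y, G) = -7*G + 3*Y (c(Y, G) = 3*Y - 7*G = -7*G + 3*Y)
J*c(-3, -6) = 81*(-7*(-6) + 3*(-3)) = 81*(42 - 9) = 81*33 = 2673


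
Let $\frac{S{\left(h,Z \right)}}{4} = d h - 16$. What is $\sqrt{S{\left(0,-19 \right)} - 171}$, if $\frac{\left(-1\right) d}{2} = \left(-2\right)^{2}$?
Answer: $i \sqrt{235} \approx 15.33 i$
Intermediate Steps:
$d = -8$ ($d = - 2 \left(-2\right)^{2} = \left(-2\right) 4 = -8$)
$S{\left(h,Z \right)} = -64 - 32 h$ ($S{\left(h,Z \right)} = 4 \left(- 8 h - 16\right) = 4 \left(-16 - 8 h\right) = -64 - 32 h$)
$\sqrt{S{\left(0,-19 \right)} - 171} = \sqrt{\left(-64 - 0\right) - 171} = \sqrt{\left(-64 + 0\right) - 171} = \sqrt{-64 - 171} = \sqrt{-235} = i \sqrt{235}$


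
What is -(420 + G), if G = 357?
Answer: -777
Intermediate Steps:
-(420 + G) = -(420 + 357) = -1*777 = -777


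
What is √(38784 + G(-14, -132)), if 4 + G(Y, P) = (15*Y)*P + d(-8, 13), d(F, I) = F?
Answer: 6*√1847 ≈ 257.86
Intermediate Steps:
G(Y, P) = -12 + 15*P*Y (G(Y, P) = -4 + ((15*Y)*P - 8) = -4 + (15*P*Y - 8) = -4 + (-8 + 15*P*Y) = -12 + 15*P*Y)
√(38784 + G(-14, -132)) = √(38784 + (-12 + 15*(-132)*(-14))) = √(38784 + (-12 + 27720)) = √(38784 + 27708) = √66492 = 6*√1847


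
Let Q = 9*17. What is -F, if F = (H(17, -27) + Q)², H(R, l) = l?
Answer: -15876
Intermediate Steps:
Q = 153
F = 15876 (F = (-27 + 153)² = 126² = 15876)
-F = -1*15876 = -15876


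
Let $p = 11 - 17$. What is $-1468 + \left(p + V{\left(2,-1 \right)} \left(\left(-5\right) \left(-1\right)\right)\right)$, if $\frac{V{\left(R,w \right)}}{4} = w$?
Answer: $-1494$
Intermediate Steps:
$V{\left(R,w \right)} = 4 w$
$p = -6$ ($p = 11 - 17 = -6$)
$-1468 + \left(p + V{\left(2,-1 \right)} \left(\left(-5\right) \left(-1\right)\right)\right) = -1468 + \left(-6 + 4 \left(-1\right) \left(\left(-5\right) \left(-1\right)\right)\right) = -1468 - 26 = -1494$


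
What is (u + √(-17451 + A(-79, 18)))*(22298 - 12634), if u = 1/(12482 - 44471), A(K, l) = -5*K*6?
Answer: -9664/31989 + 9664*I*√15081 ≈ -0.3021 + 1.1868e+6*I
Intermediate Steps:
A(K, l) = -30*K
u = -1/31989 (u = 1/(-31989) = -1/31989 ≈ -3.1261e-5)
(u + √(-17451 + A(-79, 18)))*(22298 - 12634) = (-1/31989 + √(-17451 - 30*(-79)))*(22298 - 12634) = (-1/31989 + √(-17451 + 2370))*9664 = (-1/31989 + √(-15081))*9664 = (-1/31989 + I*√15081)*9664 = -9664/31989 + 9664*I*√15081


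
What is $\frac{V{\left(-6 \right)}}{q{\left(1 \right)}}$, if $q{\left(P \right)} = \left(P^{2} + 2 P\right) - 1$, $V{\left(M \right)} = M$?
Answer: $-3$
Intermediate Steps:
$q{\left(P \right)} = -1 + P^{2} + 2 P$
$\frac{V{\left(-6 \right)}}{q{\left(1 \right)}} = \frac{1}{-1 + 1^{2} + 2 \cdot 1} \left(-6\right) = \frac{1}{-1 + 1 + 2} \left(-6\right) = \frac{1}{2} \left(-6\right) = -3$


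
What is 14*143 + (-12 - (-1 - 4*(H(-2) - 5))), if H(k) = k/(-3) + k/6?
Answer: 5917/3 ≈ 1972.3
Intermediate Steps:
H(k) = -k/6 (H(k) = k*(-⅓) + k*(⅙) = -k/3 + k/6 = -k/6)
14*143 + (-12 - (-1 - 4*(H(-2) - 5))) = 14*143 + (-12 - (-1 - 4*(-⅙*(-2) - 5))) = 2002 + (-12 - (-1 - 4*(⅓ - 5))) = 2002 + (-12 - (-1 - 4*(-14)/3)) = 2002 + (-12 - (-1 - 4*(-14/3))) = 2002 + (-12 - (-1 + 56/3)) = 2002 + (-12 - 1*53/3) = 2002 + (-12 - 53/3) = 2002 - 89/3 = 5917/3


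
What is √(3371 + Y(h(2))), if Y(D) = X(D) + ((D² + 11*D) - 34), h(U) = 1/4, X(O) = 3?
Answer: √53485/4 ≈ 57.817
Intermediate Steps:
h(U) = ¼
Y(D) = -31 + D² + 11*D (Y(D) = 3 + ((D² + 11*D) - 34) = 3 + (-34 + D² + 11*D) = -31 + D² + 11*D)
√(3371 + Y(h(2))) = √(3371 + (-31 + (¼)² + 11*(¼))) = √(3371 + (-31 + 1/16 + 11/4)) = √(3371 - 451/16) = √(53485/16) = √53485/4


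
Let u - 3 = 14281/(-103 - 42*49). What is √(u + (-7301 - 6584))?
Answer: I*√64858704563/2161 ≈ 117.85*I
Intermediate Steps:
u = -7798/2161 (u = 3 + 14281/(-103 - 42*49) = 3 + 14281/(-103 - 2058) = 3 + 14281/(-2161) = 3 + 14281*(-1/2161) = 3 - 14281/2161 = -7798/2161 ≈ -3.6085)
√(u + (-7301 - 6584)) = √(-7798/2161 + (-7301 - 6584)) = √(-7798/2161 - 13885) = √(-30013283/2161) = I*√64858704563/2161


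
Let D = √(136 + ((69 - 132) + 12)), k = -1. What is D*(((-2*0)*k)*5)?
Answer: 0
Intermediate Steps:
D = √85 (D = √(136 + (-63 + 12)) = √(136 - 51) = √85 ≈ 9.2195)
D*(((-2*0)*k)*5) = √85*((-2*0*(-1))*5) = √85*((0*(-1))*5) = √85*(0*5) = √85*0 = 0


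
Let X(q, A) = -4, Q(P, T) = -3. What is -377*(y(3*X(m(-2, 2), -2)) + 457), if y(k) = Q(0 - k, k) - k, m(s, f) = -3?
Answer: -175682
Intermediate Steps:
y(k) = -3 - k
-377*(y(3*X(m(-2, 2), -2)) + 457) = -377*((-3 - 3*(-4)) + 457) = -377*((-3 - 1*(-12)) + 457) = -377*((-3 + 12) + 457) = -377*(9 + 457) = -377*466 = -175682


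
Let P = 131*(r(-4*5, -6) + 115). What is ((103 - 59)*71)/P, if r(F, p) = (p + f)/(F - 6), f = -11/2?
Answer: 162448/786393 ≈ 0.20657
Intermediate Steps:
f = -11/2 (f = -11*1/2 = -11/2 ≈ -5.5000)
r(F, p) = (-11/2 + p)/(-6 + F) (r(F, p) = (p - 11/2)/(F - 6) = (-11/2 + p)/(-6 + F))
P = 786393/52 (P = 131*((-11/2 - 6)/(-6 - 4*5) + 115) = 131*(-23/2/(-6 - 20) + 115) = 131*(-23/2/(-26) + 115) = 131*(-1/26*(-23/2) + 115) = 131*(23/52 + 115) = 131*(6003/52) = 786393/52 ≈ 15123.)
((103 - 59)*71)/P = ((103 - 59)*71)/(786393/52) = (44*71)*(52/786393) = 3124*(52/786393) = 162448/786393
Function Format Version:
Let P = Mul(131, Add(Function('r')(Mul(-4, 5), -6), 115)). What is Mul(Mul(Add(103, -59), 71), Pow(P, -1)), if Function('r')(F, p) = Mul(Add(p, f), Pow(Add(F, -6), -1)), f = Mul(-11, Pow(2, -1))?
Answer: Rational(162448, 786393) ≈ 0.20657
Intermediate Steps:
f = Rational(-11, 2) (f = Mul(-11, Rational(1, 2)) = Rational(-11, 2) ≈ -5.5000)
Function('r')(F, p) = Mul(Pow(Add(-6, F), -1), Add(Rational(-11, 2), p)) (Function('r')(F, p) = Mul(Add(p, Rational(-11, 2)), Pow(Add(F, -6), -1)) = Mul(Add(Rational(-11, 2), p), Pow(Add(-6, F), -1)) = Mul(Pow(Add(-6, F), -1), Add(Rational(-11, 2), p)))
P = Rational(786393, 52) (P = Mul(131, Add(Mul(Pow(Add(-6, Mul(-4, 5)), -1), Add(Rational(-11, 2), -6)), 115)) = Mul(131, Add(Mul(Pow(Add(-6, -20), -1), Rational(-23, 2)), 115)) = Mul(131, Add(Mul(Pow(-26, -1), Rational(-23, 2)), 115)) = Mul(131, Add(Mul(Rational(-1, 26), Rational(-23, 2)), 115)) = Mul(131, Add(Rational(23, 52), 115)) = Mul(131, Rational(6003, 52)) = Rational(786393, 52) ≈ 15123.)
Mul(Mul(Add(103, -59), 71), Pow(P, -1)) = Mul(Mul(Add(103, -59), 71), Pow(Rational(786393, 52), -1)) = Mul(Mul(44, 71), Rational(52, 786393)) = Mul(3124, Rational(52, 786393)) = Rational(162448, 786393)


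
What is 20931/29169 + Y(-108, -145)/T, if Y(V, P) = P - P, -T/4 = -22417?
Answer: 6977/9723 ≈ 0.71758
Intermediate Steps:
T = 89668 (T = -4*(-22417) = 89668)
Y(V, P) = 0
20931/29169 + Y(-108, -145)/T = 20931/29169 + 0/89668 = 20931*(1/29169) + 0*(1/89668) = 6977/9723 + 0 = 6977/9723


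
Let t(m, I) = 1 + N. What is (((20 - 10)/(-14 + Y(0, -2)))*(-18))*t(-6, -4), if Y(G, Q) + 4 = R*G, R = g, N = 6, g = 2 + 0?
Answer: 70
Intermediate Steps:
g = 2
R = 2
Y(G, Q) = -4 + 2*G
t(m, I) = 7 (t(m, I) = 1 + 6 = 7)
(((20 - 10)/(-14 + Y(0, -2)))*(-18))*t(-6, -4) = (((20 - 10)/(-14 + (-4 + 2*0)))*(-18))*7 = ((10/(-14 + (-4 + 0)))*(-18))*7 = ((10/(-14 - 4))*(-18))*7 = ((10/(-18))*(-18))*7 = ((10*(-1/18))*(-18))*7 = -5/9*(-18)*7 = 10*7 = 70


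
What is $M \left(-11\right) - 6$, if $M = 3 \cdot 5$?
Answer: $-171$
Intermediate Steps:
$M = 15$
$M \left(-11\right) - 6 = 15 \left(-11\right) - 6 = -165 - 6 = -171$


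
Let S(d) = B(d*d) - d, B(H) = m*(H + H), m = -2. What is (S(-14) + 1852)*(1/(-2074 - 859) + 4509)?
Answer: 14309337472/2933 ≈ 4.8787e+6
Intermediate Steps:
B(H) = -4*H (B(H) = -2*(H + H) = -4*H)
S(d) = -d - 4*d**2 (S(d) = -4*d*d - d = -4*d**2 - d = -d - 4*d**2)
(S(-14) + 1852)*(1/(-2074 - 859) + 4509) = (-14*(-1 - 4*(-14)) + 1852)*(1/(-2074 - 859) + 4509) = (-14*(-1 + 56) + 1852)*(1/(-2933) + 4509) = (-14*55 + 1852)*(-1/2933 + 4509) = (-770 + 1852)*(13224896/2933) = 1082*(13224896/2933) = 14309337472/2933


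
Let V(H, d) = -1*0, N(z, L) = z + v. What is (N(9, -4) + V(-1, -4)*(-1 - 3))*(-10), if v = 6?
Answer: -150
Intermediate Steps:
N(z, L) = 6 + z (N(z, L) = z + 6 = 6 + z)
V(H, d) = 0
(N(9, -4) + V(-1, -4)*(-1 - 3))*(-10) = ((6 + 9) + 0*(-1 - 3))*(-10) = (15 + 0*(-4))*(-10) = (15 + 0)*(-10) = 15*(-10) = -150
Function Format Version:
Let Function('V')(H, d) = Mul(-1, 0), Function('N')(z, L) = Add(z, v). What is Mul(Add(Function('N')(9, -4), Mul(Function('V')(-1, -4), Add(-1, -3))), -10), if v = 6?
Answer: -150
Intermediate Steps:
Function('N')(z, L) = Add(6, z) (Function('N')(z, L) = Add(z, 6) = Add(6, z))
Function('V')(H, d) = 0
Mul(Add(Function('N')(9, -4), Mul(Function('V')(-1, -4), Add(-1, -3))), -10) = Mul(Add(Add(6, 9), Mul(0, Add(-1, -3))), -10) = Mul(Add(15, Mul(0, -4)), -10) = Mul(Add(15, 0), -10) = Mul(15, -10) = -150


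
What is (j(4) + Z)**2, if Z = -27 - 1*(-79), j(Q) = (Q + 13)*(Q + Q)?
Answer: 35344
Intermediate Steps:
j(Q) = 2*Q*(13 + Q) (j(Q) = (13 + Q)*(2*Q) = 2*Q*(13 + Q))
Z = 52 (Z = -27 + 79 = 52)
(j(4) + Z)**2 = (2*4*(13 + 4) + 52)**2 = (2*4*17 + 52)**2 = (136 + 52)**2 = 188**2 = 35344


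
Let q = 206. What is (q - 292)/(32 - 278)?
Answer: 43/123 ≈ 0.34959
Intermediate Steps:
(q - 292)/(32 - 278) = (206 - 292)/(32 - 278) = -86/(-246) = -86*(-1/246) = 43/123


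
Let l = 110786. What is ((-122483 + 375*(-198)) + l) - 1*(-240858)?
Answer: 154911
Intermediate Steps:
((-122483 + 375*(-198)) + l) - 1*(-240858) = ((-122483 + 375*(-198)) + 110786) - 1*(-240858) = ((-122483 - 74250) + 110786) + 240858 = (-196733 + 110786) + 240858 = -85947 + 240858 = 154911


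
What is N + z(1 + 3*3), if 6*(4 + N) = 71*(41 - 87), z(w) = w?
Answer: -1615/3 ≈ -538.33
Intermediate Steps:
N = -1645/3 (N = -4 + (71*(41 - 87))/6 = -4 + (71*(-46))/6 = -4 + (1/6)*(-3266) = -4 - 1633/3 = -1645/3 ≈ -548.33)
N + z(1 + 3*3) = -1645/3 + (1 + 3*3) = -1645/3 + (1 + 9) = -1645/3 + 10 = -1615/3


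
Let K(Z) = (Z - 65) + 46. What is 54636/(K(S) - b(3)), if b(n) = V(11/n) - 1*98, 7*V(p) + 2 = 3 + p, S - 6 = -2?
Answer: 163908/247 ≈ 663.59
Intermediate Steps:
S = 4 (S = 6 - 2 = 4)
K(Z) = -19 + Z (K(Z) = (-65 + Z) + 46 = -19 + Z)
V(p) = ⅐ + p/7 (V(p) = -2/7 + (3 + p)/7 = -2/7 + (3/7 + p/7) = ⅐ + p/7)
b(n) = -685/7 + 11/(7*n) (b(n) = (⅐ + (11/n)/7) - 1*98 = (⅐ + 11/(7*n)) - 98 = -685/7 + 11/(7*n))
54636/(K(S) - b(3)) = 54636/((-19 + 4) - (11 - 685*3)/(7*3)) = 54636/(-15 - (11 - 2055)/(7*3)) = 54636/(-15 - (-2044)/(7*3)) = 54636/(-15 - 1*(-292/3)) = 54636/(-15 + 292/3) = 54636/(247/3) = 54636*(3/247) = 163908/247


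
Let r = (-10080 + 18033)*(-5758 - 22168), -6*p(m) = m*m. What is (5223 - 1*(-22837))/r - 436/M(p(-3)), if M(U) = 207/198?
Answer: -1065170235178/2554097997 ≈ -417.04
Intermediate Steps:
p(m) = -m²/6 (p(m) = -m*m/6 = -m²/6)
M(U) = 23/22 (M(U) = 207*(1/198) = 23/22)
r = -222095478 (r = 7953*(-27926) = -222095478)
(5223 - 1*(-22837))/r - 436/M(p(-3)) = (5223 - 1*(-22837))/(-222095478) - 436/23/22 = (5223 + 22837)*(-1/222095478) - 436*22/23 = 28060*(-1/222095478) - 9592/23 = -14030/111047739 - 9592/23 = -1065170235178/2554097997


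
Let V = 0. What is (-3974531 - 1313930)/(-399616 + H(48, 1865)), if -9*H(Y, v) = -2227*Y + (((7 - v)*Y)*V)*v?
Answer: 15865383/1163216 ≈ 13.639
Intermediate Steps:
H(Y, v) = 2227*Y/9 (H(Y, v) = -(-2227*Y + (((7 - v)*Y)*0)*v)/9 = -(-2227*Y + ((Y*(7 - v))*0)*v)/9 = -(-2227*Y + 0*v)/9 = -(-2227*Y + 0)/9 = -(-2227)*Y/9 = 2227*Y/9)
(-3974531 - 1313930)/(-399616 + H(48, 1865)) = (-3974531 - 1313930)/(-399616 + (2227/9)*48) = -5288461/(-399616 + 35632/3) = -5288461/(-1163216/3) = -5288461*(-3/1163216) = 15865383/1163216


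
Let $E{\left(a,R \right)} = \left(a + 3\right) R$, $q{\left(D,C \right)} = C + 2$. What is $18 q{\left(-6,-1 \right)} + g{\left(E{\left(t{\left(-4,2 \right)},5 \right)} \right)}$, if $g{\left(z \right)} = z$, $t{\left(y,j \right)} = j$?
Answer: $43$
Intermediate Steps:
$q{\left(D,C \right)} = 2 + C$
$E{\left(a,R \right)} = R \left(3 + a\right)$ ($E{\left(a,R \right)} = \left(3 + a\right) R = R \left(3 + a\right)$)
$18 q{\left(-6,-1 \right)} + g{\left(E{\left(t{\left(-4,2 \right)},5 \right)} \right)} = 18 \left(2 - 1\right) + 5 \left(3 + 2\right) = 18 \cdot 1 + 5 \cdot 5 = 18 + 25 = 43$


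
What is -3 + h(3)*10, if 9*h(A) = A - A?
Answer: -3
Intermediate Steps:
h(A) = 0 (h(A) = (A - A)/9 = (⅑)*0 = 0)
-3 + h(3)*10 = -3 + 0*10 = -3 + 0 = -3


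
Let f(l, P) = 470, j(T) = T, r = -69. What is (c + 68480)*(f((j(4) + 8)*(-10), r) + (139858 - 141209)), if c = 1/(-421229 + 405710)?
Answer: -936274925839/15519 ≈ -6.0331e+7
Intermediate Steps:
c = -1/15519 (c = 1/(-15519) = -1/15519 ≈ -6.4437e-5)
(c + 68480)*(f((j(4) + 8)*(-10), r) + (139858 - 141209)) = (-1/15519 + 68480)*(470 + (139858 - 141209)) = 1062741119*(470 - 1351)/15519 = (1062741119/15519)*(-881) = -936274925839/15519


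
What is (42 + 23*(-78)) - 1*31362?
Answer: -33114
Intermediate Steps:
(42 + 23*(-78)) - 1*31362 = (42 - 1794) - 31362 = -1752 - 31362 = -33114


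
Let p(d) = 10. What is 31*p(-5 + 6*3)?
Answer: 310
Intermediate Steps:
31*p(-5 + 6*3) = 31*10 = 310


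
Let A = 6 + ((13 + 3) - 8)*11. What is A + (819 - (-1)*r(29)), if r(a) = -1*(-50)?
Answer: 963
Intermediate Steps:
r(a) = 50
A = 94 (A = 6 + (16 - 8)*11 = 6 + 8*11 = 6 + 88 = 94)
A + (819 - (-1)*r(29)) = 94 + (819 - (-1)*50) = 94 + (819 - 1*(-50)) = 94 + (819 + 50) = 94 + 869 = 963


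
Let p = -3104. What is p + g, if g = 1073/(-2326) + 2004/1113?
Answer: -2677428699/862946 ≈ -3102.7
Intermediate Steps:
g = 1155685/862946 (g = 1073*(-1/2326) + 2004*(1/1113) = -1073/2326 + 668/371 = 1155685/862946 ≈ 1.3392)
p + g = -3104 + 1155685/862946 = -2677428699/862946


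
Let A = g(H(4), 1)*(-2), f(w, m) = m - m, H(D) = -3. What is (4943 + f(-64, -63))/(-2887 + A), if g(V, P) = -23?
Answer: -4943/2841 ≈ -1.7399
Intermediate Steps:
f(w, m) = 0
A = 46 (A = -23*(-2) = 46)
(4943 + f(-64, -63))/(-2887 + A) = (4943 + 0)/(-2887 + 46) = 4943/(-2841) = 4943*(-1/2841) = -4943/2841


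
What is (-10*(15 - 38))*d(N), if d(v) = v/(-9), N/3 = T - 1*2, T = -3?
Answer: 1150/3 ≈ 383.33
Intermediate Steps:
N = -15 (N = 3*(-3 - 1*2) = 3*(-3 - 2) = 3*(-5) = -15)
d(v) = -v/9 (d(v) = v*(-1/9) = -v/9)
(-10*(15 - 38))*d(N) = (-10*(15 - 38))*(-1/9*(-15)) = -10*(-23)*(5/3) = 230*(5/3) = 1150/3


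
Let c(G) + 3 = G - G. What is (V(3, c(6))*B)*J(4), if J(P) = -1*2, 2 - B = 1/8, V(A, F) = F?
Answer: 45/4 ≈ 11.250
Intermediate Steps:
c(G) = -3 (c(G) = -3 + (G - G) = -3 + 0 = -3)
B = 15/8 (B = 2 - 1/8 = 2 - 1*⅛ = 2 - ⅛ = 15/8 ≈ 1.8750)
J(P) = -2
(V(3, c(6))*B)*J(4) = -3*15/8*(-2) = -45/8*(-2) = 45/4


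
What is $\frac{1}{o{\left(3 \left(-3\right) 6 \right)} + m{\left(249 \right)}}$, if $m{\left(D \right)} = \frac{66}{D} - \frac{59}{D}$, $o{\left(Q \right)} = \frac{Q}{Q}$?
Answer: $\frac{249}{256} \approx 0.97266$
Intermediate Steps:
$o{\left(Q \right)} = 1$
$m{\left(D \right)} = \frac{7}{D}$
$\frac{1}{o{\left(3 \left(-3\right) 6 \right)} + m{\left(249 \right)}} = \frac{1}{1 + \frac{7}{249}} = \frac{1}{\frac{256}{249}} = \frac{249}{256}$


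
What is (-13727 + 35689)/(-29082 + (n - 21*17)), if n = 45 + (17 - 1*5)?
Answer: -10981/14691 ≈ -0.74746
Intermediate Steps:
n = 57 (n = 45 + (17 - 5) = 45 + 12 = 57)
(-13727 + 35689)/(-29082 + (n - 21*17)) = (-13727 + 35689)/(-29082 + (57 - 21*17)) = 21962/(-29082 + (57 - 357)) = 21962/(-29082 - 300) = 21962/(-29382) = 21962*(-1/29382) = -10981/14691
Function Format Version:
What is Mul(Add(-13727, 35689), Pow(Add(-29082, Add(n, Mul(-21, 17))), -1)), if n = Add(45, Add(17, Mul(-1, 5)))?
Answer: Rational(-10981, 14691) ≈ -0.74746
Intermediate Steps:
n = 57 (n = Add(45, Add(17, -5)) = Add(45, 12) = 57)
Mul(Add(-13727, 35689), Pow(Add(-29082, Add(n, Mul(-21, 17))), -1)) = Mul(Add(-13727, 35689), Pow(Add(-29082, Add(57, Mul(-21, 17))), -1)) = Mul(21962, Pow(Add(-29082, Add(57, -357)), -1)) = Mul(21962, Pow(Add(-29082, -300), -1)) = Mul(21962, Pow(-29382, -1)) = Mul(21962, Rational(-1, 29382)) = Rational(-10981, 14691)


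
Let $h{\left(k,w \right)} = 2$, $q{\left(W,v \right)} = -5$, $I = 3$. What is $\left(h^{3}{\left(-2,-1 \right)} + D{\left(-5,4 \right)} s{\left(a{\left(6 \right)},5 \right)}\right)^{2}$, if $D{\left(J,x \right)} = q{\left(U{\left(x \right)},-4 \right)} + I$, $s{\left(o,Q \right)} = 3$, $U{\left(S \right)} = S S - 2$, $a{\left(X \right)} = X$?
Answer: $4$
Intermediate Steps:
$U{\left(S \right)} = -2 + S^{2}$ ($U{\left(S \right)} = S^{2} - 2 = -2 + S^{2}$)
$D{\left(J,x \right)} = -2$ ($D{\left(J,x \right)} = -5 + 3 = -2$)
$\left(h^{3}{\left(-2,-1 \right)} + D{\left(-5,4 \right)} s{\left(a{\left(6 \right)},5 \right)}\right)^{2} = \left(2^{3} - 6\right)^{2} = \left(8 - 6\right)^{2} = 2^{2} = 4$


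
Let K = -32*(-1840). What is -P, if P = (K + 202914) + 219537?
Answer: -481331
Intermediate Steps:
K = 58880
P = 481331 (P = (58880 + 202914) + 219537 = 261794 + 219537 = 481331)
-P = -1*481331 = -481331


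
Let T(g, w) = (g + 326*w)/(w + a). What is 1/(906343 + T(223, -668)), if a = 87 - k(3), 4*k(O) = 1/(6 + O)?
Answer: 20917/18965808151 ≈ 1.1029e-6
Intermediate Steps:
k(O) = 1/(4*(6 + O))
a = 3131/36 (a = 87 - 1/(4*(6 + 3)) = 87 - 1/(4*9) = 87 - 1*1/36 = 87 - 1/36 = 3131/36 ≈ 86.972)
T(g, w) = (g + 326*w)/(3131/36 + w) (T(g, w) = (g + 326*w)/(w + 3131/36) = (g + 326*w)/(3131/36 + w))
1/(906343 + T(223, -668)) = 1/(906343 + 36*(223 + 326*(-668))/(3131 + 36*(-668))) = 1/(906343 + 36*(223 - 217768)/(3131 - 24048)) = 1/(906343 + 36*(-217545)/(-20917)) = 1/(906343 + 36*(-1/20917)*(-217545)) = 1/(906343 + 7831620/20917) = 1/(18965808151/20917) = 20917/18965808151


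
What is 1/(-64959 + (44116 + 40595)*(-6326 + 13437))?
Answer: 1/602314962 ≈ 1.6603e-9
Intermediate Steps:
1/(-64959 + (44116 + 40595)*(-6326 + 13437)) = 1/(-64959 + 84711*7111) = 1/(-64959 + 602379921) = 1/602314962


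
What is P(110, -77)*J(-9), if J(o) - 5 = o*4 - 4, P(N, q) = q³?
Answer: 15978655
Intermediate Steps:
J(o) = 1 + 4*o (J(o) = 5 + (o*4 - 4) = 5 + (4*o - 4) = 5 + (-4 + 4*o) = 1 + 4*o)
P(110, -77)*J(-9) = (-77)³*(1 + 4*(-9)) = -456533*(1 - 36) = -456533*(-35) = 15978655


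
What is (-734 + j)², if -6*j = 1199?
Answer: 31393609/36 ≈ 8.7205e+5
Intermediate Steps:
j = -1199/6 (j = -⅙*1199 = -1199/6 ≈ -199.83)
(-734 + j)² = (-734 - 1199/6)² = (-5603/6)² = 31393609/36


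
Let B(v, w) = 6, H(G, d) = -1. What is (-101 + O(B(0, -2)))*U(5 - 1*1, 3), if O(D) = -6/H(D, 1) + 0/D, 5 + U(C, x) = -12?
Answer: 1615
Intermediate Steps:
U(C, x) = -17 (U(C, x) = -5 - 12 = -17)
O(D) = 6 (O(D) = -6/(-1) + 0/D = -6*(-1) + 0 = 6 + 0 = 6)
(-101 + O(B(0, -2)))*U(5 - 1*1, 3) = (-101 + 6)*(-17) = -95*(-17) = 1615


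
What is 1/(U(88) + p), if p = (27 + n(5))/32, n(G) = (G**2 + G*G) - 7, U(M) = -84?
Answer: -16/1309 ≈ -0.012223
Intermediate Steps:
n(G) = -7 + 2*G**2 (n(G) = (G**2 + G**2) - 7 = 2*G**2 - 7 = -7 + 2*G**2)
p = 35/16 (p = (27 + (-7 + 2*5**2))/32 = (27 + (-7 + 2*25))/32 = (27 + (-7 + 50))/32 = (27 + 43)/32 = (1/32)*70 = 35/16 ≈ 2.1875)
1/(U(88) + p) = 1/(-84 + 35/16) = 1/(-1309/16) = -16/1309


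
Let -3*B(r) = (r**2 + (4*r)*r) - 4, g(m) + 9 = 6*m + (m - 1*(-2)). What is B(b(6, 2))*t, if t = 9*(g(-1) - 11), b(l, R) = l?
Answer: 13200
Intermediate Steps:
g(m) = -7 + 7*m (g(m) = -9 + (6*m + (m - 1*(-2))) = -9 + (6*m + (m + 2)) = -9 + (6*m + (2 + m)) = -9 + (2 + 7*m) = -7 + 7*m)
B(r) = 4/3 - 5*r**2/3 (B(r) = -((r**2 + (4*r)*r) - 4)/3 = -((r**2 + 4*r**2) - 4)/3 = -(5*r**2 - 4)/3 = -(-4 + 5*r**2)/3 = 4/3 - 5*r**2/3)
t = -225 (t = 9*((-7 + 7*(-1)) - 11) = 9*((-7 - 7) - 11) = 9*(-14 - 11) = 9*(-25) = -225)
B(b(6, 2))*t = (4/3 - 5/3*6**2)*(-225) = (4/3 - 5/3*36)*(-225) = (4/3 - 60)*(-225) = -176/3*(-225) = 13200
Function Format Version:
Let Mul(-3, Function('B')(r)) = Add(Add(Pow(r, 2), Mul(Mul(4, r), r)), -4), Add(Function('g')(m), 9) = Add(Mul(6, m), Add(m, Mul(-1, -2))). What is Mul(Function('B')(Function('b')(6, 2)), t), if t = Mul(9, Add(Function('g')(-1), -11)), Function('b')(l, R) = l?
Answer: 13200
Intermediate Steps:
Function('g')(m) = Add(-7, Mul(7, m)) (Function('g')(m) = Add(-9, Add(Mul(6, m), Add(m, Mul(-1, -2)))) = Add(-9, Add(Mul(6, m), Add(m, 2))) = Add(-9, Add(Mul(6, m), Add(2, m))) = Add(-9, Add(2, Mul(7, m))) = Add(-7, Mul(7, m)))
Function('B')(r) = Add(Rational(4, 3), Mul(Rational(-5, 3), Pow(r, 2))) (Function('B')(r) = Mul(Rational(-1, 3), Add(Add(Pow(r, 2), Mul(Mul(4, r), r)), -4)) = Mul(Rational(-1, 3), Add(Add(Pow(r, 2), Mul(4, Pow(r, 2))), -4)) = Mul(Rational(-1, 3), Add(Mul(5, Pow(r, 2)), -4)) = Mul(Rational(-1, 3), Add(-4, Mul(5, Pow(r, 2)))) = Add(Rational(4, 3), Mul(Rational(-5, 3), Pow(r, 2))))
t = -225 (t = Mul(9, Add(Add(-7, Mul(7, -1)), -11)) = Mul(9, Add(Add(-7, -7), -11)) = Mul(9, Add(-14, -11)) = Mul(9, -25) = -225)
Mul(Function('B')(Function('b')(6, 2)), t) = Mul(Add(Rational(4, 3), Mul(Rational(-5, 3), Pow(6, 2))), -225) = Mul(Add(Rational(4, 3), Mul(Rational(-5, 3), 36)), -225) = Mul(Add(Rational(4, 3), -60), -225) = Mul(Rational(-176, 3), -225) = 13200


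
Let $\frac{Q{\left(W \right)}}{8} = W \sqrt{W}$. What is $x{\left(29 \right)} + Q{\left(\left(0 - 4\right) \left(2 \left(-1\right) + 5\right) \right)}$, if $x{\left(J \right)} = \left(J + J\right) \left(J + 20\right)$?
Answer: $2842 - 192 i \sqrt{3} \approx 2842.0 - 332.55 i$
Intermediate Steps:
$Q{\left(W \right)} = 8 W^{\frac{3}{2}}$ ($Q{\left(W \right)} = 8 W \sqrt{W} = 8 W^{\frac{3}{2}}$)
$x{\left(J \right)} = 2 J \left(20 + J\right)$
$x{\left(29 \right)} + Q{\left(\left(0 - 4\right) \left(2 \left(-1\right) + 5\right) \right)} = 2 \cdot 29 \left(20 + 29\right) + 8 \left(\left(0 - 4\right) \left(2 \left(-1\right) + 5\right)\right)^{\frac{3}{2}} = 2 \cdot 29 \cdot 49 + 8 \left(- 4 \left(-2 + 5\right)\right)^{\frac{3}{2}} = 2842 + 8 \left(\left(-4\right) 3\right)^{\frac{3}{2}} = 2842 + 8 \left(-12\right)^{\frac{3}{2}} = 2842 + 8 \left(- 24 i \sqrt{3}\right) = 2842 - 192 i \sqrt{3}$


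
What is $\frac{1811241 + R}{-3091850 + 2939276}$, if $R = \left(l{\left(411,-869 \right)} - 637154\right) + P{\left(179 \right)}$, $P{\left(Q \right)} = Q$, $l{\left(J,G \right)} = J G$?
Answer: $- \frac{272369}{50858} \approx -5.3555$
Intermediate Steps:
$l{\left(J,G \right)} = G J$
$R = -994134$ ($R = \left(\left(-869\right) 411 - 637154\right) + 179 = \left(-357159 - 637154\right) + 179 = -994313 + 179 = -994134$)
$\frac{1811241 + R}{-3091850 + 2939276} = \frac{1811241 - 994134}{-3091850 + 2939276} = \frac{817107}{-152574} = 817107 \left(- \frac{1}{152574}\right) = - \frac{272369}{50858}$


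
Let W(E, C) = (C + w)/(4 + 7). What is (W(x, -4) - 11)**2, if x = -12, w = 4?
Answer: 121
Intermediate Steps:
W(E, C) = 4/11 + C/11 (W(E, C) = (C + 4)/(4 + 7) = (4 + C)/11 = (4 + C)*(1/11) = 4/11 + C/11)
(W(x, -4) - 11)**2 = ((4/11 + (1/11)*(-4)) - 11)**2 = ((4/11 - 4/11) - 11)**2 = (0 - 11)**2 = (-11)**2 = 121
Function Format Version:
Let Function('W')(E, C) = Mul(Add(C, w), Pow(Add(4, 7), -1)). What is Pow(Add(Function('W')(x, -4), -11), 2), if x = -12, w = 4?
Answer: 121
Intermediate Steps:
Function('W')(E, C) = Add(Rational(4, 11), Mul(Rational(1, 11), C)) (Function('W')(E, C) = Mul(Add(C, 4), Pow(Add(4, 7), -1)) = Mul(Add(4, C), Pow(11, -1)) = Mul(Add(4, C), Rational(1, 11)) = Add(Rational(4, 11), Mul(Rational(1, 11), C)))
Pow(Add(Function('W')(x, -4), -11), 2) = Pow(Add(Add(Rational(4, 11), Mul(Rational(1, 11), -4)), -11), 2) = Pow(Add(Add(Rational(4, 11), Rational(-4, 11)), -11), 2) = Pow(Add(0, -11), 2) = Pow(-11, 2) = 121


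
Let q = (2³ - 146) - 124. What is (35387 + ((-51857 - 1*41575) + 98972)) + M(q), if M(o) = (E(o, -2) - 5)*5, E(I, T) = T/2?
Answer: 40897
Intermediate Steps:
E(I, T) = T/2 (E(I, T) = T*(½) = T/2)
q = -262 (q = (8 - 146) - 124 = -138 - 124 = -262)
M(o) = -30 (M(o) = ((½)*(-2) - 5)*5 = (-1 - 5)*5 = -6*5 = -30)
(35387 + ((-51857 - 1*41575) + 98972)) + M(q) = (35387 + ((-51857 - 1*41575) + 98972)) - 30 = (35387 + ((-51857 - 41575) + 98972)) - 30 = (35387 + (-93432 + 98972)) - 30 = (35387 + 5540) - 30 = 40927 - 30 = 40897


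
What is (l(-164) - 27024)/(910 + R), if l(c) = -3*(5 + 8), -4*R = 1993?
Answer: -12028/183 ≈ -65.727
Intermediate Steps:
R = -1993/4 (R = -1/4*1993 = -1993/4 ≈ -498.25)
l(c) = -39 (l(c) = -3*13 = -39)
(l(-164) - 27024)/(910 + R) = (-39 - 27024)/(910 - 1993/4) = -27063/1647/4 = -27063*4/1647 = -12028/183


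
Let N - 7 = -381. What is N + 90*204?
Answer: 17986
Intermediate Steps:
N = -374 (N = 7 - 381 = -374)
N + 90*204 = -374 + 90*204 = -374 + 18360 = 17986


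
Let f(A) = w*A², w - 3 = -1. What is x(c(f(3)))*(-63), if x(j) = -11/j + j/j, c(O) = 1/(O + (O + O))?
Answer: 37359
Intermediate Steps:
w = 2 (w = 3 - 1 = 2)
f(A) = 2*A²
c(O) = 1/(3*O) (c(O) = 1/(O + 2*O) = 1/(3*O))
x(j) = 1 - 11/j (x(j) = -11/j + 1 = 1 - 11/j)
x(c(f(3)))*(-63) = ((-11 + 1/(3*((2*3²))))/((1/(3*((2*3²))))))*(-63) = ((-11 + 1/(3*((2*9))))/((1/(3*((2*9))))))*(-63) = ((-11 + (⅓)/18)/(((⅓)/18)))*(-63) = ((-11 + (⅓)*(1/18))/(((⅓)*(1/18))))*(-63) = ((-11 + 1/54)/(1/54))*(-63) = (54*(-593/54))*(-63) = -593*(-63) = 37359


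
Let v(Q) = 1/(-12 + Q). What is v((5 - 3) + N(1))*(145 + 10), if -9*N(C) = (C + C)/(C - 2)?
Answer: -1395/88 ≈ -15.852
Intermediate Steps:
N(C) = -2*C/(9*(-2 + C)) (N(C) = -(C + C)/(9*(C - 2)) = -2*C/(9*(-2 + C)))
v((5 - 3) + N(1))*(145 + 10) = (145 + 10)/(-12 + ((5 - 3) - 2*1/(-18 + 9*1))) = 155/(-12 + (2 - 2*1/(-18 + 9))) = 155/(-12 + (2 - 2*1/(-9))) = 155/(-12 + (2 - 2*1*(-1/9))) = 155/(-12 + (2 + 2/9)) = 155/(-12 + 20/9) = 155/(-88/9) = -9/88*155 = -1395/88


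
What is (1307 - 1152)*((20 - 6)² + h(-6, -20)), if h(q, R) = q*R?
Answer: 48980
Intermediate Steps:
h(q, R) = R*q
(1307 - 1152)*((20 - 6)² + h(-6, -20)) = (1307 - 1152)*((20 - 6)² - 20*(-6)) = 155*(14² + 120) = 155*(196 + 120) = 155*316 = 48980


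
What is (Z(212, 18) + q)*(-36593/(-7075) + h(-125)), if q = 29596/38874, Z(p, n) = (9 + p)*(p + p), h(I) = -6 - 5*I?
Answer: 141106452239404/2412575 ≈ 5.8488e+7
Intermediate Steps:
Z(p, n) = 2*p*(9 + p) (Z(p, n) = (9 + p)*(2*p) = 2*p*(9 + p))
q = 14798/19437 (q = 29596*(1/38874) = 14798/19437 ≈ 0.76133)
(Z(212, 18) + q)*(-36593/(-7075) + h(-125)) = (2*212*(9 + 212) + 14798/19437)*(-36593/(-7075) + (-6 - 5*(-125))) = (2*212*221 + 14798/19437)*(-36593*(-1/7075) + (-6 + 625)) = (93704 + 14798/19437)*(36593/7075 + 619) = (1821339446/19437)*(4416018/7075) = 141106452239404/2412575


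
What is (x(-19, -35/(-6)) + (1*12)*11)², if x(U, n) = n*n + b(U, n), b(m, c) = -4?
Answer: 34023889/1296 ≈ 26253.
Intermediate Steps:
x(U, n) = -4 + n² (x(U, n) = n*n - 4 = n² - 4 = -4 + n²)
(x(-19, -35/(-6)) + (1*12)*11)² = ((-4 + (-35/(-6))²) + (1*12)*11)² = ((-4 + (-35*(-⅙))²) + 12*11)² = ((-4 + (35/6)²) + 132)² = ((-4 + 1225/36) + 132)² = (1081/36 + 132)² = (5833/36)² = 34023889/1296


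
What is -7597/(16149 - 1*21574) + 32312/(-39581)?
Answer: 125404257/214726925 ≈ 0.58402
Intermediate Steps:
-7597/(16149 - 1*21574) + 32312/(-39581) = -7597/(16149 - 21574) + 32312*(-1/39581) = -7597/(-5425) - 32312/39581 = -7597*(-1/5425) - 32312/39581 = 7597/5425 - 32312/39581 = 125404257/214726925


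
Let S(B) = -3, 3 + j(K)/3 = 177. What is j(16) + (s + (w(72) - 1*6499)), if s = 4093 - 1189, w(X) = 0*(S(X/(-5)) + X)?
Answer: -3073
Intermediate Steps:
j(K) = 522 (j(K) = -9 + 3*177 = -9 + 531 = 522)
w(X) = 0 (w(X) = 0*(-3 + X) = 0)
s = 2904
j(16) + (s + (w(72) - 1*6499)) = 522 + (2904 + (0 - 1*6499)) = 522 + (2904 + (0 - 6499)) = 522 + (2904 - 6499) = 522 - 3595 = -3073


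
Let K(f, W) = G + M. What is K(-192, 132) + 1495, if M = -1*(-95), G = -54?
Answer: 1536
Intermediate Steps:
M = 95
K(f, W) = 41 (K(f, W) = -54 + 95 = 41)
K(-192, 132) + 1495 = 41 + 1495 = 1536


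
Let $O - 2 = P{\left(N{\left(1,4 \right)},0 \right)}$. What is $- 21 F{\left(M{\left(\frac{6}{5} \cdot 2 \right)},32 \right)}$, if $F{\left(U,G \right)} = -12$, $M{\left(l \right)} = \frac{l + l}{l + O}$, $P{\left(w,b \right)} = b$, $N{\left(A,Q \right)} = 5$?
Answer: $252$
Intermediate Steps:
$O = 2$ ($O = 2 + 0 = 2$)
$M{\left(l \right)} = \frac{2 l}{2 + l}$ ($M{\left(l \right)} = \frac{l + l}{l + 2} = \frac{2 l}{2 + l}$)
$- 21 F{\left(M{\left(\frac{6}{5} \cdot 2 \right)},32 \right)} = \left(-21\right) \left(-12\right) = 252$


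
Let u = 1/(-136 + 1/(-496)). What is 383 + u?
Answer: 25835535/67457 ≈ 382.99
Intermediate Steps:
u = -496/67457 (u = 1/(-136 - 1/496) = 1/(-67457/496) = -496/67457 ≈ -0.0073528)
383 + u = 383 - 496/67457 = 25835535/67457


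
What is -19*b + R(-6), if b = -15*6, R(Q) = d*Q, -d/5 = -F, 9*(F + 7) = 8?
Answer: 5680/3 ≈ 1893.3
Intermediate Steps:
F = -55/9 (F = -7 + (⅑)*8 = -7 + 8/9 = -55/9 ≈ -6.1111)
d = -275/9 (d = -(-5)*(-55)/9 = -5*55/9 = -275/9 ≈ -30.556)
R(Q) = -275*Q/9
b = -90
-19*b + R(-6) = -19*(-90) - 275/9*(-6) = 1710 + 550/3 = 5680/3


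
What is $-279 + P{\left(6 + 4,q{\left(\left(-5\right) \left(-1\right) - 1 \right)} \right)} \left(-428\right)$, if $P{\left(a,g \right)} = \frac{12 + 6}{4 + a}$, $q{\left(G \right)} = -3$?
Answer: $- \frac{5805}{7} \approx -829.29$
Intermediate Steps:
$P{\left(a,g \right)} = \frac{18}{4 + a}$
$-279 + P{\left(6 + 4,q{\left(\left(-5\right) \left(-1\right) - 1 \right)} \right)} \left(-428\right) = -279 + \frac{18}{4 + \left(6 + 4\right)} \left(-428\right) = -279 + \frac{18}{4 + 10} \left(-428\right) = -279 + \frac{18}{14} \left(-428\right) = -279 + 18 \cdot \frac{1}{14} \left(-428\right) = -279 + \frac{9}{7} \left(-428\right) = -279 - \frac{3852}{7} = - \frac{5805}{7}$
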